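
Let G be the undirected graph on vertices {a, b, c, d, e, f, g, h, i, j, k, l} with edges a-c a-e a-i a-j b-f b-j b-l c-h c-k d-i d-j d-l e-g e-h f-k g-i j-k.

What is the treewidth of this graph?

A width-3 tree decomposition is:
Bags: B1 = {b, f, k, l}  B2 = {b, j, k, l}  B3 = {d, j, k, l}  B4 = {c, d, j, k}  B5 = {a, c, d, j}  B6 = {a, c, d, i}  B7 = {a, c, h, i}  B8 = {a, e, h, i}  B9 = {e, g, h, i}
Tree: B1–B2, B2–B3, B3–B4, B4–B5, B5–B6, B6–B7, B7–B8, B8–B9
The largest bag has 4 vertices, giving width 3; this decomposition certifies tw(G) ≤ 3. For the lower bound: the 4 vertex sets {b,f,l}, {k}, {j}, {a,c,d,i} are disjoint, each induces a connected subgraph, and every pair is joined by at least one edge of G. Contracting each set to a single vertex therefore yields K_{4} as a minor, and since treewidth is minor-monotone, tw(G) ≥ tw(K_{4}) = 3. Therefore the treewidth is 3.

3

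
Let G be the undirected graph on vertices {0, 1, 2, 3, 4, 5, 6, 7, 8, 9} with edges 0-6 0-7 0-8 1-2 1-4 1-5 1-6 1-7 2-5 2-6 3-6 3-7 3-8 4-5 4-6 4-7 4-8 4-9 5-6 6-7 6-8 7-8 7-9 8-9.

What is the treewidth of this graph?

3

A width-3 tree decomposition is:
Bags: B1 = {4, 6, 7, 8}  B2 = {0, 6, 7, 8}  B3 = {1, 4, 6, 7}  B4 = {3, 6, 7, 8}  B5 = {4, 7, 8, 9}  B6 = {1, 4, 5, 6}  B7 = {1, 2, 5, 6}
Tree: B1–B2, B1–B3, B1–B4, B1–B5, B3–B6, B6–B7
Every bag has size at most 4, so the width is 4 − 1 = 3 and tw(G) ≤ 3. On the other hand G contains the 4-clique {4, 7, 8, 9}. A clique must lie in a single bag of any decomposition, so no decomposition can have width below 3. Hence tw(G) = 3 exactly.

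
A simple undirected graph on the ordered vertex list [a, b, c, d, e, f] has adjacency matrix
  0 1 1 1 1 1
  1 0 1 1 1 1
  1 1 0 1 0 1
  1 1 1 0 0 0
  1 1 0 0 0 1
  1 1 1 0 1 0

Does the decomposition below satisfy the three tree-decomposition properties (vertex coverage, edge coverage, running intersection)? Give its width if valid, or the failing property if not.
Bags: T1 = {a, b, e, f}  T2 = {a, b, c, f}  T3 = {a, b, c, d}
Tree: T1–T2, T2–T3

Every vertex of G appears in some bag (union = {a, b, c, d, e, f}); every edge is covered by a bag; and for each vertex v the set of bags containing v is connected in the bag tree. The decomposition is therefore valid. The largest bag has 4 vertices, so the width is 3.

Yes; width 3.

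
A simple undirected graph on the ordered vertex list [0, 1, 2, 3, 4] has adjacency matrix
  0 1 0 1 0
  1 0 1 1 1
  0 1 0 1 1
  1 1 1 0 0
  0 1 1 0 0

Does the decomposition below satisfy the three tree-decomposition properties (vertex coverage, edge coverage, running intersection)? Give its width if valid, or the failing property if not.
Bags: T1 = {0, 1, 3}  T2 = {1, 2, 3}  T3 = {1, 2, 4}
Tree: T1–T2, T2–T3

Vertex coverage: the bags together contain {0, 1, 2, 3, 4}, the full vertex set. Edge coverage: each edge of G has both endpoints in at least one bag. Running intersection: for every vertex, the bags containing it form a connected subtree. All three properties hold, so this is a valid tree decomposition of width max|bag| − 1 = 2, and hence tw(G) ≤ 2.

Yes; width 2.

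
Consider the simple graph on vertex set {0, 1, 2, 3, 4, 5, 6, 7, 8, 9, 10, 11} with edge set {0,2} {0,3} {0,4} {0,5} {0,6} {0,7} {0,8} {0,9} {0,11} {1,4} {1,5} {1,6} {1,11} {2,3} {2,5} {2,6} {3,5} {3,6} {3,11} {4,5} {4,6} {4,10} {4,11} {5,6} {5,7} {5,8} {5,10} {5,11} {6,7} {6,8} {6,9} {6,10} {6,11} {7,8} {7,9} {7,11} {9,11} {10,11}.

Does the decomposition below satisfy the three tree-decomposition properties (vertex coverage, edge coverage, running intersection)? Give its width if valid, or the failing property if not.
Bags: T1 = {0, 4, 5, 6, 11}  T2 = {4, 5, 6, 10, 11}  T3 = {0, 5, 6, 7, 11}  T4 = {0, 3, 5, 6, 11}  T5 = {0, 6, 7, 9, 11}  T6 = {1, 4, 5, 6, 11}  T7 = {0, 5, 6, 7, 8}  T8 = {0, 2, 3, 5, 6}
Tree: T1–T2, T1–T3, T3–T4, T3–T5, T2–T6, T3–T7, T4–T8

Every vertex of G appears in some bag (union = {0, 1, 2, 3, 4, 5, 6, 7, 8, 9, 10, 11}); every edge is covered by a bag; and for each vertex v the set of bags containing v is connected in the bag tree. The decomposition is therefore valid. The largest bag has 5 vertices, so the width is 4.

Yes; width 4.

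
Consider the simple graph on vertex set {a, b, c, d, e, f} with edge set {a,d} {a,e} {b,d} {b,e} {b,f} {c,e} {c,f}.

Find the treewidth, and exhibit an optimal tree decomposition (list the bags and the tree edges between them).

The largest bag has 3 vertices, giving width 2; this decomposition certifies tw(G) ≤ 2. Since a–d–b–e–a is a cycle in G, G is not acyclic. Forests are exactly the graphs of treewidth ≤ 1, so tw(G) ≥ 2. The upper and lower bounds meet at 2, so that is the treewidth.

Treewidth 2.
One optimal decomposition is:
Bags: B1 = {a, d, e}  B2 = {b, d, e}  B3 = {b, c, e}  B4 = {b, c, f}
Tree: B1–B2, B2–B3, B3–B4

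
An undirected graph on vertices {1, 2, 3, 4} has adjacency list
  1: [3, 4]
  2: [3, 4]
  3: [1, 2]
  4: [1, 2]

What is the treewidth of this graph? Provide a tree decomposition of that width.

Treewidth 2.
One optimal decomposition is:
Bags: B1 = {1, 3, 4}  B2 = {2, 3, 4}
Tree: B1–B2

Each bag holds 3 vertices, so the decomposition has width 2, which upper-bounds the treewidth. The edges 4–1–3–2–4 form a cycle, so G is not a tree and its treewidth is at least 2. Hence tw(G) = 2 exactly.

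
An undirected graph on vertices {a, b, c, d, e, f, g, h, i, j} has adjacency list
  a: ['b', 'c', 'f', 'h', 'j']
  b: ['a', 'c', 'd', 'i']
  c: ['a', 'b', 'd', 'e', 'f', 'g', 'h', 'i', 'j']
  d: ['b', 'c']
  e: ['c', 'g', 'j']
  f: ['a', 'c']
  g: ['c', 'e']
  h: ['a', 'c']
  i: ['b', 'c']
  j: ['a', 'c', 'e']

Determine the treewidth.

2

A width-2 tree decomposition is:
Bags: B1 = {c, e, j}  B2 = {a, c, j}  B3 = {a, b, c}  B4 = {a, c, f}  B5 = {b, c, i}  B6 = {c, e, g}  B7 = {a, c, h}  B8 = {b, c, d}
Tree: B1–B2, B2–B3, B2–B4, B3–B5, B1–B6, B4–B7, B5–B8
Each bag holds 3 vertices, so the decomposition has width 2, which upper-bounds the treewidth. On the other hand G contains the 3-clique {b, c, d}. A clique must lie in a single bag of any decomposition, so no decomposition can have width below 2. The upper and lower bounds meet at 2, so that is the treewidth.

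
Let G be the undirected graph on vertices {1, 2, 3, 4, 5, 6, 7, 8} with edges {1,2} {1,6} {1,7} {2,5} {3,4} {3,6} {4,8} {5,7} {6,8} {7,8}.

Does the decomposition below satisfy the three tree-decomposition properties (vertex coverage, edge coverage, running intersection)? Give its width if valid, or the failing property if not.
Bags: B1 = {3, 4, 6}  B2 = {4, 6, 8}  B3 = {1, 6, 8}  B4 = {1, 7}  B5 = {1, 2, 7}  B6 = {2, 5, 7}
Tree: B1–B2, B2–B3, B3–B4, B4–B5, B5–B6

A tree decomposition must satisfy three properties: every vertex lies in some bag; for every edge, both endpoints lie together in some bag; and for every vertex, the bags containing it form a connected subtree. Here edge (8,7) lies in no bag, so the decomposition is invalid.

No — edge (8,7) lies in no bag.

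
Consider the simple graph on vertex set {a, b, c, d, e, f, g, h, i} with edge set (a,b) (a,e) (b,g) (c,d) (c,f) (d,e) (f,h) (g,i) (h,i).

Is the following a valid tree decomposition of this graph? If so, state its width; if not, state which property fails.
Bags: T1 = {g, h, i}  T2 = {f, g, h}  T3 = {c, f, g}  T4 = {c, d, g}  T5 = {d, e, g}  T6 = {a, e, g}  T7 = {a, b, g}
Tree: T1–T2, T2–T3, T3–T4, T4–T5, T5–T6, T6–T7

Checking the three conditions: (i) the bags cover all of {a, b, c, d, e, f, g, h, i}; (ii) for each edge, some bag contains both endpoints; (iii) the bags containing any fixed vertex form a subtree. All hold, so the decomposition is valid with width 3 − 1 = 2.

Yes; width 2.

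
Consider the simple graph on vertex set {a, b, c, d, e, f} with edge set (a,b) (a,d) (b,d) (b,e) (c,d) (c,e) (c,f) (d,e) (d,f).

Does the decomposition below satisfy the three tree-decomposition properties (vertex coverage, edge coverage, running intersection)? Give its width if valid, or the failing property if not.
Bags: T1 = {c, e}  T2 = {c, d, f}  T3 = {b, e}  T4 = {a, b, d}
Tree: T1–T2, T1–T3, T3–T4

A tree decomposition must satisfy three properties: every vertex lies in some bag; for every edge, both endpoints lie together in some bag; and for every vertex, the bags containing it form a connected subtree. Here edge (d,e) lies in no bag, so the decomposition is invalid.

No — edge (d,e) lies in no bag.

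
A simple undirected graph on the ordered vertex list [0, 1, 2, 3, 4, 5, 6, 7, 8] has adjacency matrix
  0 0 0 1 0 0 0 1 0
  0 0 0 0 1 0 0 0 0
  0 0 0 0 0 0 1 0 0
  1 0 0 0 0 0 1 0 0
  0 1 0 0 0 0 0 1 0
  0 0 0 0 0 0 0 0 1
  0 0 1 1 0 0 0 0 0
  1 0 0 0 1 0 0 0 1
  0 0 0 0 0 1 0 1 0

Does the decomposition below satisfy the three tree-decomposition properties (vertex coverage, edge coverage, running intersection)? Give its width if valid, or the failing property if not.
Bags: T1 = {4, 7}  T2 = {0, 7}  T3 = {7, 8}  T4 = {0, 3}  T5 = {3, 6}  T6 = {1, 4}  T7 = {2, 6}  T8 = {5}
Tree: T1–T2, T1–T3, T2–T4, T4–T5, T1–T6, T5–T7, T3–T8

No — edge (8,5) lies in no bag.

A tree decomposition must satisfy three properties: every vertex lies in some bag; for every edge, both endpoints lie together in some bag; and for every vertex, the bags containing it form a connected subtree. Here edge (8,5) lies in no bag, so the decomposition is invalid.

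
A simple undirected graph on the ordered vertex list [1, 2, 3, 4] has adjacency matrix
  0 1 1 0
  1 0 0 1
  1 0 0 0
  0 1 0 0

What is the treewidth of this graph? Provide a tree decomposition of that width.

Treewidth 1.
One optimal decomposition is:
Bags: B1 = {1, 2}  B2 = {1, 3}  B3 = {2, 4}
Tree: B1–B2, B1–B3

Each bag holds 2 vertices, so the decomposition has width 1, which upper-bounds the treewidth. G has an edge, so its treewidth is at least 1. The upper and lower bounds meet at 1, so that is the treewidth.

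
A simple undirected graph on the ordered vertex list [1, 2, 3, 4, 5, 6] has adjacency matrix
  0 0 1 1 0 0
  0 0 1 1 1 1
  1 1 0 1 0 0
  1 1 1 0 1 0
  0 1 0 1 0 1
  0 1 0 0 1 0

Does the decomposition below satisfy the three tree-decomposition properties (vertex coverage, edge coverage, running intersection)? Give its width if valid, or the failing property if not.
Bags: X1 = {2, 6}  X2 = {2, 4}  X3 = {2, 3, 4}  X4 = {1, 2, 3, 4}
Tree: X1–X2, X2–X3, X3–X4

No — vertex 5 appears in no bag.

A tree decomposition must satisfy three properties: every vertex lies in some bag; for every edge, both endpoints lie together in some bag; and for every vertex, the bags containing it form a connected subtree. Here vertex 5 appears in no bag, so the decomposition is invalid.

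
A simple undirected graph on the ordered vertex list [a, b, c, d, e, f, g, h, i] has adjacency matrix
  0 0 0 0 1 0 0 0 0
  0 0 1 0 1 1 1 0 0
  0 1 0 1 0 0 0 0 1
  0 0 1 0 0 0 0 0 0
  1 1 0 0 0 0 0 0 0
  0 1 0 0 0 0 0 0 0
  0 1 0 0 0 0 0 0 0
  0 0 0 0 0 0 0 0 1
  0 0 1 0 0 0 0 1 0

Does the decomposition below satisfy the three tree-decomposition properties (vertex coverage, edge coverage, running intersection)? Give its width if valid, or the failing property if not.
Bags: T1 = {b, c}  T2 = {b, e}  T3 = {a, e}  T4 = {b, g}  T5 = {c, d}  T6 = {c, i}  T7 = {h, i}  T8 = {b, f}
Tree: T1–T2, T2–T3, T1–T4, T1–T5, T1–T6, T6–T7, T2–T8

Yes; width 1.

Vertex coverage: the bags together contain {a, b, c, d, e, f, g, h, i}, the full vertex set. Edge coverage: each edge of G has both endpoints in at least one bag. Running intersection: for every vertex, the bags containing it form a connected subtree. All three properties hold, so this is a valid tree decomposition of width max|bag| − 1 = 1, and hence tw(G) ≤ 1.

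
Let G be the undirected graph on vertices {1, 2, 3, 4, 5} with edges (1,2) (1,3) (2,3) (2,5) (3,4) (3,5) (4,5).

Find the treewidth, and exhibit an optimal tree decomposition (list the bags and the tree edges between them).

Treewidth 2.
Bags: B1 = {2, 3, 5}  B2 = {3, 4, 5}  B3 = {1, 2, 3}
Tree: B1–B2, B1–B3

Every bag has size at most 3, so the width is 3 − 1 = 2 and tw(G) ≤ 2. On the other hand G contains the 3-clique {1, 2, 3}. A clique must lie in a single bag of any decomposition, so no decomposition can have width below 2. The upper and lower bounds meet at 2, so that is the treewidth.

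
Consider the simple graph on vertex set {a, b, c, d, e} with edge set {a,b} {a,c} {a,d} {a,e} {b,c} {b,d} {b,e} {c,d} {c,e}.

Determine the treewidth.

3

A width-3 tree decomposition is:
Bags: B1 = {a, b, c, d}  B2 = {a, b, c, e}
Tree: B1–B2
Every bag has size at most 4, so the width is 4 − 1 = 3 and tw(G) ≤ 3. On the other hand G contains the 4-clique {a, b, c, d}. A clique must lie in a single bag of any decomposition, so no decomposition can have width below 3. Combining the bounds, tw(G) = 3.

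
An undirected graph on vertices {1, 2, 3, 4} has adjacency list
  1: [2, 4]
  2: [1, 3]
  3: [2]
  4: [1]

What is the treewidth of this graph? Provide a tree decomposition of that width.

Treewidth 1.
One such decomposition:
Bags: B1 = {1, 4}  B2 = {1, 2}  B3 = {2, 3}
Tree: B1–B2, B2–B3

Each bag holds 2 vertices, so the decomposition has width 1, which upper-bounds the treewidth. Any graph with an edge has treewidth ≥ 1, and G has the edge 1–4. Hence tw(G) = 1 exactly.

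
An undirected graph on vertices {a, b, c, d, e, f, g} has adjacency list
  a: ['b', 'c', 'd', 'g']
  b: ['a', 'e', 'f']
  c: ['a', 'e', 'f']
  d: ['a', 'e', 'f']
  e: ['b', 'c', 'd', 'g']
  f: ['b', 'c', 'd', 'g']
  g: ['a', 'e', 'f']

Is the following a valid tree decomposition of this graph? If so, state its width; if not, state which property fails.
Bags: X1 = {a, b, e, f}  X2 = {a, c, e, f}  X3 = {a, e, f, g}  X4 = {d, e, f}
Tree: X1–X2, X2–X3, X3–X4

No — edge (a,d) lies in no bag.

A tree decomposition must satisfy three properties: every vertex lies in some bag; for every edge, both endpoints lie together in some bag; and for every vertex, the bags containing it form a connected subtree. Here edge (a,d) lies in no bag, so the decomposition is invalid.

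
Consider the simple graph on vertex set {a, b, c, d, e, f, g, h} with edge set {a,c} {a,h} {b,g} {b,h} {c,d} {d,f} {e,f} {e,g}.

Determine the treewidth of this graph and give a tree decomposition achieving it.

Each bag holds 3 vertices, so the decomposition has width 2, which upper-bounds the treewidth. Since f–e–g–b–h–a–c–d–f is a cycle in G, G is not acyclic. Forests are exactly the graphs of treewidth ≤ 1, so tw(G) ≥ 2. The upper and lower bounds meet at 2, so that is the treewidth.

Treewidth 2.
One such decomposition:
Bags: B1 = {e, f, g}  B2 = {b, f, g}  B3 = {b, f, h}  B4 = {a, f, h}  B5 = {a, c, f}  B6 = {c, d, f}
Tree: B1–B2, B2–B3, B3–B4, B4–B5, B5–B6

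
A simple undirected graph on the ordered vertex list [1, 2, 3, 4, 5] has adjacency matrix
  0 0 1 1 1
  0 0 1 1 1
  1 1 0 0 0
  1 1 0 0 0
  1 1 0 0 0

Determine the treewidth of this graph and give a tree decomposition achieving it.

Treewidth 2.
One such decomposition:
Bags: B1 = {1, 2, 5}  B2 = {1, 2, 4}  B3 = {1, 2, 3}
Tree: B1–B2, B2–B3

Each bag holds 3 vertices, so the decomposition has width 2, which upper-bounds the treewidth. Since 2–5–1–4–2 is a cycle in G, G is not acyclic. Forests are exactly the graphs of treewidth ≤ 1, so tw(G) ≥ 2. Hence tw(G) = 2 exactly.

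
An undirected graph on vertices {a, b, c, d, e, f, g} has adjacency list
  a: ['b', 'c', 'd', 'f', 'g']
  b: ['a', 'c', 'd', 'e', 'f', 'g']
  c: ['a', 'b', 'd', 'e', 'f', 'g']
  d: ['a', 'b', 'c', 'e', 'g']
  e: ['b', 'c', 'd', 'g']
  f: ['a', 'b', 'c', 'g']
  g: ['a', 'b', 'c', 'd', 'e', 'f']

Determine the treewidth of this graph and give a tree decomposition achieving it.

Each bag holds 5 vertices, so the decomposition has width 4, which upper-bounds the treewidth. Conversely, {b, c, d, e, g} is a clique of size 5, and the vertices of any clique must share a bag in every tree decomposition; so some bag has ≥ 5 vertices and tw(G) ≥ 4. Therefore the treewidth is 4.

Treewidth 4.
One optimal decomposition is:
Bags: B1 = {a, b, c, f, g}  B2 = {a, b, c, d, g}  B3 = {b, c, d, e, g}
Tree: B1–B2, B2–B3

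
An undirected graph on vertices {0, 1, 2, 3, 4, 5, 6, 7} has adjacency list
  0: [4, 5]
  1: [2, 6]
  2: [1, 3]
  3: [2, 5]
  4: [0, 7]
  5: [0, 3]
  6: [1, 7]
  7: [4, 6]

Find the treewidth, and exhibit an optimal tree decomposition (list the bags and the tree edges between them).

Every bag has size at most 3, so the width is 3 − 1 = 2 and tw(G) ≤ 2. Since 7–6–1–2–3–5–0–4–7 is a cycle in G, G is not acyclic. Forests are exactly the graphs of treewidth ≤ 1, so tw(G) ≥ 2. Therefore the treewidth is 2.

Treewidth 2.
One optimal decomposition is:
Bags: B1 = {1, 6, 7}  B2 = {1, 2, 7}  B3 = {2, 3, 7}  B4 = {3, 5, 7}  B5 = {0, 5, 7}  B6 = {0, 4, 7}
Tree: B1–B2, B2–B3, B3–B4, B4–B5, B5–B6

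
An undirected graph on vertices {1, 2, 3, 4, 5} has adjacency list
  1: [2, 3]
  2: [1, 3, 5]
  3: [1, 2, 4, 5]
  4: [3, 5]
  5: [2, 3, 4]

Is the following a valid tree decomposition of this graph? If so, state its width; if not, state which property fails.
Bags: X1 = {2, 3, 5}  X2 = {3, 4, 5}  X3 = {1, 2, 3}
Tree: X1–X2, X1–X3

Yes; width 2.

Checking the three conditions: (i) the bags cover all of {1, 2, 3, 4, 5}; (ii) for each edge, some bag contains both endpoints; (iii) the bags containing any fixed vertex form a subtree. All hold, so the decomposition is valid with width 3 − 1 = 2.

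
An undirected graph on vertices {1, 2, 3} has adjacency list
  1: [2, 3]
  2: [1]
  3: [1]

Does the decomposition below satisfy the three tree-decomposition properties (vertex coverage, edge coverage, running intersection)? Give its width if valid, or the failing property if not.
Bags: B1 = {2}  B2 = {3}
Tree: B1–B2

No — vertex 1 appears in no bag.

A tree decomposition must satisfy three properties: every vertex lies in some bag; for every edge, both endpoints lie together in some bag; and for every vertex, the bags containing it form a connected subtree. Here vertex 1 appears in no bag, so the decomposition is invalid.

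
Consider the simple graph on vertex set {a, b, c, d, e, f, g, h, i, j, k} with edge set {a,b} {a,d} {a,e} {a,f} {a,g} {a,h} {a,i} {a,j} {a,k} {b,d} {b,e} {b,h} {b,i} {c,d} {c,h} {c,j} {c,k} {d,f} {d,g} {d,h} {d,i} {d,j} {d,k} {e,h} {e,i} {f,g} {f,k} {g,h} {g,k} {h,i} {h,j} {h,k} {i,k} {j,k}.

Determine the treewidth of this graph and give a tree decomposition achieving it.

Treewidth 4.
One optimal decomposition is:
Bags: B1 = {a, d, h, i, k}  B2 = {a, d, g, h, k}  B3 = {a, d, h, j, k}  B4 = {a, d, f, g, k}  B5 = {a, b, d, h, i}  B6 = {a, b, e, h, i}  B7 = {c, d, h, j, k}
Tree: B1–B2, B1–B3, B2–B4, B1–B5, B5–B6, B3–B7

Each bag holds 5 vertices, so the decomposition has width 4, which upper-bounds the treewidth. For the lower bound, the 5 vertices {c, d, h, j, k} are pairwise adjacent, and any tree decomposition puts a clique entirely inside one bag — forcing width ≥ 4. The upper and lower bounds meet at 4, so that is the treewidth.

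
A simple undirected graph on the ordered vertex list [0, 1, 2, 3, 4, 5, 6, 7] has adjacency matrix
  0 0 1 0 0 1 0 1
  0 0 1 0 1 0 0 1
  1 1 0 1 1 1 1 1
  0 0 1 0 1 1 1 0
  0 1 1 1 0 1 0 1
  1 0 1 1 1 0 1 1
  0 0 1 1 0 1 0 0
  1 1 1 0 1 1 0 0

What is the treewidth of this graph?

3

A width-3 tree decomposition is:
Bags: B1 = {2, 4, 5, 7}  B2 = {1, 2, 4, 7}  B3 = {0, 2, 5, 7}  B4 = {2, 3, 4, 5}  B5 = {2, 3, 5, 6}
Tree: B1–B2, B1–B3, B1–B4, B4–B5
Every bag has size at most 4, so the width is 4 − 1 = 3 and tw(G) ≤ 3. On the other hand G contains the 4-clique {1, 2, 4, 7}. A clique must lie in a single bag of any decomposition, so no decomposition can have width below 3. Hence tw(G) = 3 exactly.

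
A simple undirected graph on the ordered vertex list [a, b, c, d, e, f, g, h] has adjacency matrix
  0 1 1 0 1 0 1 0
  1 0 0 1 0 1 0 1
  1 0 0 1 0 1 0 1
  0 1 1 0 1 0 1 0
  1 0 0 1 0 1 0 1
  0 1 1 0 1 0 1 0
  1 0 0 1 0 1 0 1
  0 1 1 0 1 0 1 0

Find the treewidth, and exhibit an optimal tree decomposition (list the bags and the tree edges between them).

Treewidth 4.
One optimal decomposition is:
Bags: B1 = {b, c, e, g, h}  B2 = {b, c, e, f, g}  B3 = {b, c, d, e, g}  B4 = {a, b, c, e, g}
Tree: B1–B2, B2–B3, B3–B4

Every bag has size at most 5, so the width is 5 − 1 = 4 and tw(G) ≤ 4. For the lower bound: the 5 vertex sets {b,h}, {f,g}, {d,e}, {c}, {a} are disjoint, each induces a connected subgraph, and every pair is joined by at least one edge of G. Contracting each set to a single vertex therefore yields K_{5} as a minor, and since treewidth is minor-monotone, tw(G) ≥ tw(K_{5}) = 4. Therefore the treewidth is 4.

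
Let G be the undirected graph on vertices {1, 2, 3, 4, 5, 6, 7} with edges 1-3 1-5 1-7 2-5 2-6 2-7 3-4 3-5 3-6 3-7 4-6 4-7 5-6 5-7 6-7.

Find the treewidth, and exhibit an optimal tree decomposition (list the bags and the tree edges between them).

Every bag has size at most 4, so the width is 4 − 1 = 3 and tw(G) ≤ 3. On the other hand G contains the 4-clique {2, 5, 6, 7}. A clique must lie in a single bag of any decomposition, so no decomposition can have width below 3. Combining the bounds, tw(G) = 3.

Treewidth 3.
One optimal decomposition is:
Bags: B1 = {3, 5, 6, 7}  B2 = {1, 3, 5, 7}  B3 = {3, 4, 6, 7}  B4 = {2, 5, 6, 7}
Tree: B1–B2, B1–B3, B1–B4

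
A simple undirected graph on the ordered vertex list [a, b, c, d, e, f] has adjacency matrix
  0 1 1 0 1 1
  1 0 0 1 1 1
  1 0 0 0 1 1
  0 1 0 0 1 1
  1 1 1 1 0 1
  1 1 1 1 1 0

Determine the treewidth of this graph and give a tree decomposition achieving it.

Treewidth 3.
Bags: B1 = {a, b, e, f}  B2 = {a, c, e, f}  B3 = {b, d, e, f}
Tree: B1–B2, B1–B3

Each bag holds 4 vertices, so the decomposition has width 3, which upper-bounds the treewidth. On the other hand G contains the 4-clique {b, d, e, f}. A clique must lie in a single bag of any decomposition, so no decomposition can have width below 3. Therefore the treewidth is 3.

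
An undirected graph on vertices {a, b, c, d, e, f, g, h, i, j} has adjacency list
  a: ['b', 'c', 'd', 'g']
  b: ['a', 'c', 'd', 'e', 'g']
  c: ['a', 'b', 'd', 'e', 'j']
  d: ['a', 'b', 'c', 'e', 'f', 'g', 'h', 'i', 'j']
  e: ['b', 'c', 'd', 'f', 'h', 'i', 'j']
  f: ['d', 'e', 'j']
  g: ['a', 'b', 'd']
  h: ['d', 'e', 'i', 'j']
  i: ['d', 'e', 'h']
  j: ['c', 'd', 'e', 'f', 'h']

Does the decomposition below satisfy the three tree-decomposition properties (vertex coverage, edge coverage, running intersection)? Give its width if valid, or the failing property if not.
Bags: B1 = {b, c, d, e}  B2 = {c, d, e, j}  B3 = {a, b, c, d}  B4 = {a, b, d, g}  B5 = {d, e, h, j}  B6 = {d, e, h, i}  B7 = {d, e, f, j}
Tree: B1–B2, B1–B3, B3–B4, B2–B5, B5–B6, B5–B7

Vertex coverage: the bags together contain {a, b, c, d, e, f, g, h, i, j}, the full vertex set. Edge coverage: each edge of G has both endpoints in at least one bag. Running intersection: for every vertex, the bags containing it form a connected subtree. All three properties hold, so this is a valid tree decomposition of width max|bag| − 1 = 3, and hence tw(G) ≤ 3.

Yes; width 3.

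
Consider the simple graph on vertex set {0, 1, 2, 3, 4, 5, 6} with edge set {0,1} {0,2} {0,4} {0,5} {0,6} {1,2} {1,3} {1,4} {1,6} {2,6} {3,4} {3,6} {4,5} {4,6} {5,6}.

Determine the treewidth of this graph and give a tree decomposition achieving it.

Every bag has size at most 4, so the width is 4 − 1 = 3 and tw(G) ≤ 3. For the lower bound, the 4 vertices {0, 1, 2, 6} are pairwise adjacent, and any tree decomposition puts a clique entirely inside one bag — forcing width ≥ 3. The upper and lower bounds meet at 3, so that is the treewidth.

Treewidth 3.
One such decomposition:
Bags: B1 = {1, 3, 4, 6}  B2 = {0, 1, 4, 6}  B3 = {0, 4, 5, 6}  B4 = {0, 1, 2, 6}
Tree: B1–B2, B2–B3, B2–B4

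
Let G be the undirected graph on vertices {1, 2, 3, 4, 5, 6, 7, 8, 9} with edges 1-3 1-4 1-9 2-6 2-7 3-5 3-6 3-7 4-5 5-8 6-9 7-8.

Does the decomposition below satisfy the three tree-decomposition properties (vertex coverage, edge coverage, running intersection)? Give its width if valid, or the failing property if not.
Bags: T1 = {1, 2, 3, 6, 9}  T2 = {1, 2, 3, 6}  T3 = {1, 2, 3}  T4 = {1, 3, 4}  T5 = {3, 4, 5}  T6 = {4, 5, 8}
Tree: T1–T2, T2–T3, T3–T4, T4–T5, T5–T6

A tree decomposition must satisfy three properties: every vertex lies in some bag; for every edge, both endpoints lie together in some bag; and for every vertex, the bags containing it form a connected subtree. Here vertex 7 appears in no bag, so the decomposition is invalid.

No — vertex 7 appears in no bag.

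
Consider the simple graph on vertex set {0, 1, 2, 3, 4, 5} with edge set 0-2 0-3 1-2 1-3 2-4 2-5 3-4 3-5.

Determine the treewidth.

2

A width-2 tree decomposition is:
Bags: B1 = {2, 3, 4}  B2 = {2, 3, 5}  B3 = {0, 2, 3}  B4 = {1, 2, 3}
Tree: B1–B2, B2–B3, B3–B4
Each bag holds 3 vertices, so the decomposition has width 2, which upper-bounds the treewidth. For the lower bound, G contains the cycle 4–2–5–3–4, so G is not a forest; only forests have treewidth ≤ 1, hence tw(G) ≥ 2. Hence tw(G) = 2 exactly.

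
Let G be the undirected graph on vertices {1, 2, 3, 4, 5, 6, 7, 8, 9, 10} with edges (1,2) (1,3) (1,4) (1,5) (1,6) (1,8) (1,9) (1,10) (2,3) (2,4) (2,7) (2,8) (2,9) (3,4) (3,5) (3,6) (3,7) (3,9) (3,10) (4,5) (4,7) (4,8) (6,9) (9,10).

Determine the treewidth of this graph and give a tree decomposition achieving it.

The largest bag has 4 vertices, giving width 3; this decomposition certifies tw(G) ≤ 3. For the lower bound, the 4 vertices {1, 2, 4, 8} are pairwise adjacent, and any tree decomposition puts a clique entirely inside one bag — forcing width ≥ 3. Therefore the treewidth is 3.

Treewidth 3.
One such decomposition:
Bags: B1 = {1, 2, 3, 9}  B2 = {1, 2, 3, 4}  B3 = {2, 3, 4, 7}  B4 = {1, 3, 4, 5}  B5 = {1, 3, 9, 10}  B6 = {1, 3, 6, 9}  B7 = {1, 2, 4, 8}
Tree: B1–B2, B2–B3, B2–B4, B1–B5, B5–B6, B2–B7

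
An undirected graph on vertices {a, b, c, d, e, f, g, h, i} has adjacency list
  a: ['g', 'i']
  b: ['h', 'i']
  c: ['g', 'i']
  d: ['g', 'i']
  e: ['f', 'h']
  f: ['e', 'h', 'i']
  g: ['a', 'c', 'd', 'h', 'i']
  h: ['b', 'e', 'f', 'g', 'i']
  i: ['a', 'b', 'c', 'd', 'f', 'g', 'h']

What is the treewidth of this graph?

2

A width-2 tree decomposition is:
Bags: B1 = {d, g, i}  B2 = {g, h, i}  B3 = {f, h, i}  B4 = {e, f, h}  B5 = {b, h, i}  B6 = {a, g, i}  B7 = {c, g, i}
Tree: B1–B2, B2–B3, B3–B4, B2–B5, B2–B6, B6–B7
The largest bag has 3 vertices, giving width 2; this decomposition certifies tw(G) ≤ 2. On the other hand G contains the 3-clique {e, f, h}. A clique must lie in a single bag of any decomposition, so no decomposition can have width below 2. Hence tw(G) = 2 exactly.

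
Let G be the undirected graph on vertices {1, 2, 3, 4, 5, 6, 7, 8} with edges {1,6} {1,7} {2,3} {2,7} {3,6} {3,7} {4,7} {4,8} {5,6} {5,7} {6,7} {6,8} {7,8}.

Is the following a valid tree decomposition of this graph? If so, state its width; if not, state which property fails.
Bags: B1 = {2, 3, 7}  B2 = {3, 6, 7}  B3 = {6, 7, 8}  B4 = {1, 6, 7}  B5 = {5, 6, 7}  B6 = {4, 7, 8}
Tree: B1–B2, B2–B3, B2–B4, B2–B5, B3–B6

Yes; width 2.

Checking the three conditions: (i) the bags cover all of {1, 2, 3, 4, 5, 6, 7, 8}; (ii) for each edge, some bag contains both endpoints; (iii) the bags containing any fixed vertex form a subtree. All hold, so the decomposition is valid with width 3 − 1 = 2.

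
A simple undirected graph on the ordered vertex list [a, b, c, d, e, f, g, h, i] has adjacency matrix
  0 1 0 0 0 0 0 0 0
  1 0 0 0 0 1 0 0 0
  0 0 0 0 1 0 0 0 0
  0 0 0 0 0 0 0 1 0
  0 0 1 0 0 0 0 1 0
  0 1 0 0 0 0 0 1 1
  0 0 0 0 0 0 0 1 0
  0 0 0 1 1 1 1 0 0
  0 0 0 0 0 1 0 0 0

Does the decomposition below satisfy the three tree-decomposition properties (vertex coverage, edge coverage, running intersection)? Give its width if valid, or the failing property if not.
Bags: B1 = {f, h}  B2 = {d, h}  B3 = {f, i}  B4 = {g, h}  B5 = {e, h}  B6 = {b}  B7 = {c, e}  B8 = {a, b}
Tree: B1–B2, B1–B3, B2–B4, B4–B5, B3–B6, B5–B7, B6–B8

No — edge (f,b) lies in no bag.

A tree decomposition must satisfy three properties: every vertex lies in some bag; for every edge, both endpoints lie together in some bag; and for every vertex, the bags containing it form a connected subtree. Here edge (f,b) lies in no bag, so the decomposition is invalid.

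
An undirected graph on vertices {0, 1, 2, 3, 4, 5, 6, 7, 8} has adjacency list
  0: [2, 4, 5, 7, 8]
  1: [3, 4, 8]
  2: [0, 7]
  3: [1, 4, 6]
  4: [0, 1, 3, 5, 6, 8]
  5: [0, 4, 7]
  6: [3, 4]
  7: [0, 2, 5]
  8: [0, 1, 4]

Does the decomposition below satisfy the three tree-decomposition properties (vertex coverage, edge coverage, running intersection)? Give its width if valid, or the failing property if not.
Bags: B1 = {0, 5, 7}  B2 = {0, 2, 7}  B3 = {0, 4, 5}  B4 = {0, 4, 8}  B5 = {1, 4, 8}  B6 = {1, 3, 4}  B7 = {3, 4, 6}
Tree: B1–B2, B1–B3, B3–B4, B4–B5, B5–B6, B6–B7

Yes; width 2.

Vertex coverage: the bags together contain {0, 1, 2, 3, 4, 5, 6, 7, 8}, the full vertex set. Edge coverage: each edge of G has both endpoints in at least one bag. Running intersection: for every vertex, the bags containing it form a connected subtree. All three properties hold, so this is a valid tree decomposition of width max|bag| − 1 = 2, and hence tw(G) ≤ 2.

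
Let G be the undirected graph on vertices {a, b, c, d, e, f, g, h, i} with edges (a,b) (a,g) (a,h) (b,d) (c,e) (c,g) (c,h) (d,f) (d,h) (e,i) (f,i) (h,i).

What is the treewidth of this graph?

3

A width-3 tree decomposition is:
Bags: B1 = {c, e, f, i}  B2 = {c, f, h, i}  B3 = {c, d, f, h}  B4 = {c, d, g, h}  B5 = {a, d, g, h}  B6 = {a, b, d, g}
Tree: B1–B2, B2–B3, B3–B4, B4–B5, B5–B6
Each bag holds 4 vertices, so the decomposition has width 3, which upper-bounds the treewidth. For the lower bound: the 4 vertex sets {e,f,i}, {c}, {h}, {a,b,d,g} are disjoint, each induces a connected subgraph, and every pair is joined by at least one edge of G. Contracting each set to a single vertex therefore yields K_{4} as a minor, and since treewidth is minor-monotone, tw(G) ≥ tw(K_{4}) = 3. Therefore the treewidth is 3.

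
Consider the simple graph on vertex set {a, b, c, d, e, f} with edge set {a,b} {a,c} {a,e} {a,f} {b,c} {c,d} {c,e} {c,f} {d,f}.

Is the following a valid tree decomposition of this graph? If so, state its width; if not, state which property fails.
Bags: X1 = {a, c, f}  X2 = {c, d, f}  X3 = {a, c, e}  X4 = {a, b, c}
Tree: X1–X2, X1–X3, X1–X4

Every vertex of G appears in some bag (union = {a, b, c, d, e, f}); every edge is covered by a bag; and for each vertex v the set of bags containing v is connected in the bag tree. The decomposition is therefore valid. The largest bag has 3 vertices, so the width is 2.

Yes; width 2.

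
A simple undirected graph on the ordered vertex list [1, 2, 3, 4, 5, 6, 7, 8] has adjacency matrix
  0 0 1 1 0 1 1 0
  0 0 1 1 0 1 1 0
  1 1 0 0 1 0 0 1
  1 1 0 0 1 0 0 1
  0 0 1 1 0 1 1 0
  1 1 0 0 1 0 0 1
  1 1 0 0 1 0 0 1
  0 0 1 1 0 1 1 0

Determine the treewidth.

A width-4 tree decomposition is:
Bags: B1 = {3, 4, 5, 6, 7}  B2 = {1, 3, 4, 6, 7}  B3 = {2, 3, 4, 6, 7}  B4 = {3, 4, 6, 7, 8}
Tree: B1–B2, B2–B3, B3–B4
The largest bag has 5 vertices, giving width 4; this decomposition certifies tw(G) ≤ 4. For the lower bound: the 5 vertex sets {3,5}, {1,7}, {2,4}, {6}, {8} are disjoint, each induces a connected subgraph, and every pair is joined by at least one edge of G. Contracting each set to a single vertex therefore yields K_{5} as a minor, and since treewidth is minor-monotone, tw(G) ≥ tw(K_{5}) = 4. Combining the bounds, tw(G) = 4.

4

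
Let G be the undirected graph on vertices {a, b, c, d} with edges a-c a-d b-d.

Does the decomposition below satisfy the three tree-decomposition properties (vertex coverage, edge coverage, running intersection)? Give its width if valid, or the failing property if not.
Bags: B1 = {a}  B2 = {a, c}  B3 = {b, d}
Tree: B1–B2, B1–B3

A tree decomposition must satisfy three properties: every vertex lies in some bag; for every edge, both endpoints lie together in some bag; and for every vertex, the bags containing it form a connected subtree. Here edge (d,a) lies in no bag, so the decomposition is invalid.

No — edge (d,a) lies in no bag.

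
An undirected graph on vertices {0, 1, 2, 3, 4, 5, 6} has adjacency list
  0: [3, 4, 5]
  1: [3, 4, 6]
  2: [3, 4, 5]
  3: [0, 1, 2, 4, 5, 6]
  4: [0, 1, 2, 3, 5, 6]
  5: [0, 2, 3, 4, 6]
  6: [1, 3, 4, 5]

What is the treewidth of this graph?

3

A width-3 tree decomposition is:
Bags: B1 = {2, 3, 4, 5}  B2 = {0, 3, 4, 5}  B3 = {3, 4, 5, 6}  B4 = {1, 3, 4, 6}
Tree: B1–B2, B1–B3, B3–B4
The largest bag has 4 vertices, giving width 3; this decomposition certifies tw(G) ≤ 3. On the other hand G contains the 4-clique {1, 3, 4, 6}. A clique must lie in a single bag of any decomposition, so no decomposition can have width below 3. Therefore the treewidth is 3.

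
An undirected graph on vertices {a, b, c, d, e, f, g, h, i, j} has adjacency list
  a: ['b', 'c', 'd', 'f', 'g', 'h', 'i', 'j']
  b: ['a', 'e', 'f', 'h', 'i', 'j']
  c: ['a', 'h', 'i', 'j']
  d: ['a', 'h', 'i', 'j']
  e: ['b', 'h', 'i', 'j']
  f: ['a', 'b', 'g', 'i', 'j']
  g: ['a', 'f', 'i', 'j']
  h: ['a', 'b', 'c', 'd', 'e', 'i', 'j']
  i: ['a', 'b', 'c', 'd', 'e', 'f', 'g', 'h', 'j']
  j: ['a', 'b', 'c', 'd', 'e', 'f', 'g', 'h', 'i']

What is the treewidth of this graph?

4

A width-4 tree decomposition is:
Bags: B1 = {a, b, f, i, j}  B2 = {a, b, h, i, j}  B3 = {b, e, h, i, j}  B4 = {a, d, h, i, j}  B5 = {a, c, h, i, j}  B6 = {a, f, g, i, j}
Tree: B1–B2, B2–B3, B2–B4, B2–B5, B1–B6
Each bag holds 5 vertices, so the decomposition has width 4, which upper-bounds the treewidth. For the lower bound, the 5 vertices {b, e, h, i, j} are pairwise adjacent, and any tree decomposition puts a clique entirely inside one bag — forcing width ≥ 4. Therefore the treewidth is 4.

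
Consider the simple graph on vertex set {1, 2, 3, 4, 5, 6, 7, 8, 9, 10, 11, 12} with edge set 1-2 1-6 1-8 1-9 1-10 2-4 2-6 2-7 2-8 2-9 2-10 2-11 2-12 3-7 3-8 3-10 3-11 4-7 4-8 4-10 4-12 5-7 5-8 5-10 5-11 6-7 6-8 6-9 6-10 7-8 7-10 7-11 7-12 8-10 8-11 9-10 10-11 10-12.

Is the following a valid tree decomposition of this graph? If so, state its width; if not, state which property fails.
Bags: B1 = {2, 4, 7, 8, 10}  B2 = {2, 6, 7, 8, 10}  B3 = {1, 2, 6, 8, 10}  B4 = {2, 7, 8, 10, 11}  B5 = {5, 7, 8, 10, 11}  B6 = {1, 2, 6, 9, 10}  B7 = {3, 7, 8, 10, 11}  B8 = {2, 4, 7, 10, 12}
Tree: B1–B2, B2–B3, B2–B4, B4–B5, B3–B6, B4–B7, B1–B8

Yes; width 4.

Every vertex of G appears in some bag (union = {1, 2, 3, 4, 5, 6, 7, 8, 9, 10, 11, 12}); every edge is covered by a bag; and for each vertex v the set of bags containing v is connected in the bag tree. The decomposition is therefore valid. The largest bag has 5 vertices, so the width is 4.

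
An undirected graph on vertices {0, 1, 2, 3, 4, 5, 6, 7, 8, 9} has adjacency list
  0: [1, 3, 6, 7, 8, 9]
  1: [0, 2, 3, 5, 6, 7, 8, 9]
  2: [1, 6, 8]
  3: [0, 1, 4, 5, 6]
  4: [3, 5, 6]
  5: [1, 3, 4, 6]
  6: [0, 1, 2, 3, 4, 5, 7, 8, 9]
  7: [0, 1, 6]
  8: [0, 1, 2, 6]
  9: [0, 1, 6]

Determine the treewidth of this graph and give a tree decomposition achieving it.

Treewidth 3.
Bags: B1 = {0, 1, 3, 6}  B2 = {0, 1, 6, 8}  B3 = {1, 3, 5, 6}  B4 = {1, 2, 6, 8}  B5 = {0, 1, 6, 9}  B6 = {0, 1, 6, 7}  B7 = {3, 4, 5, 6}
Tree: B1–B2, B1–B3, B2–B4, B2–B5, B5–B6, B3–B7

The largest bag has 4 vertices, giving width 3; this decomposition certifies tw(G) ≤ 3. Conversely, {0, 1, 6, 8} is a clique of size 4, and the vertices of any clique must share a bag in every tree decomposition; so some bag has ≥ 4 vertices and tw(G) ≥ 3. Therefore the treewidth is 3.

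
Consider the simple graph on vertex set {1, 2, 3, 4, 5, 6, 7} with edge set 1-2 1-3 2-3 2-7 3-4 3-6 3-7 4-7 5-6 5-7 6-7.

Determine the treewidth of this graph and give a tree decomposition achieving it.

The largest bag has 3 vertices, giving width 2; this decomposition certifies tw(G) ≤ 2. For the lower bound, the 3 vertices {1, 2, 3} are pairwise adjacent, and any tree decomposition puts a clique entirely inside one bag — forcing width ≥ 2. The upper and lower bounds meet at 2, so that is the treewidth.

Treewidth 2.
One optimal decomposition is:
Bags: B1 = {3, 6, 7}  B2 = {2, 3, 7}  B3 = {5, 6, 7}  B4 = {1, 2, 3}  B5 = {3, 4, 7}
Tree: B1–B2, B1–B3, B2–B4, B2–B5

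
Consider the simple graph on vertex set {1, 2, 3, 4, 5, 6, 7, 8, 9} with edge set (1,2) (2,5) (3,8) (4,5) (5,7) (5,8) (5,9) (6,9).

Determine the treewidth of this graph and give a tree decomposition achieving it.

Each bag holds 2 vertices, so the decomposition has width 1, which upper-bounds the treewidth. G has an edge, so its treewidth is at least 1. Combining the bounds, tw(G) = 1.

Treewidth 1.
Bags: B1 = {4, 5}  B2 = {5, 8}  B3 = {2, 5}  B4 = {3, 8}  B5 = {5, 9}  B6 = {5, 7}  B7 = {6, 9}  B8 = {1, 2}
Tree: B1–B2, B1–B3, B2–B4, B3–B5, B2–B6, B5–B7, B3–B8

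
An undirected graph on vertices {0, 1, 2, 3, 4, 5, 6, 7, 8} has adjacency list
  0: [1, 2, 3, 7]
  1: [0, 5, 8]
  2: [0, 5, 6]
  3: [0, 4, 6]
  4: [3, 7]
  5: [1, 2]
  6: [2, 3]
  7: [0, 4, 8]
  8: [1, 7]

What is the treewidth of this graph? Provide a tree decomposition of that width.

Treewidth 3.
One optimal decomposition is:
Bags: B1 = {3, 4, 6, 7}  B2 = {0, 3, 6, 7}  B3 = {0, 2, 6, 7}  B4 = {0, 2, 7, 8}  B5 = {0, 1, 2, 8}  B6 = {1, 2, 5, 8}
Tree: B1–B2, B2–B3, B3–B4, B4–B5, B5–B6

The largest bag has 4 vertices, giving width 3; this decomposition certifies tw(G) ≤ 3. For the lower bound: the 4 vertex sets {3,4,6}, {7}, {0}, {1,2,5,8} are disjoint, each induces a connected subgraph, and every pair is joined by at least one edge of G. Contracting each set to a single vertex therefore yields K_{4} as a minor, and since treewidth is minor-monotone, tw(G) ≥ tw(K_{4}) = 3. Hence tw(G) = 3 exactly.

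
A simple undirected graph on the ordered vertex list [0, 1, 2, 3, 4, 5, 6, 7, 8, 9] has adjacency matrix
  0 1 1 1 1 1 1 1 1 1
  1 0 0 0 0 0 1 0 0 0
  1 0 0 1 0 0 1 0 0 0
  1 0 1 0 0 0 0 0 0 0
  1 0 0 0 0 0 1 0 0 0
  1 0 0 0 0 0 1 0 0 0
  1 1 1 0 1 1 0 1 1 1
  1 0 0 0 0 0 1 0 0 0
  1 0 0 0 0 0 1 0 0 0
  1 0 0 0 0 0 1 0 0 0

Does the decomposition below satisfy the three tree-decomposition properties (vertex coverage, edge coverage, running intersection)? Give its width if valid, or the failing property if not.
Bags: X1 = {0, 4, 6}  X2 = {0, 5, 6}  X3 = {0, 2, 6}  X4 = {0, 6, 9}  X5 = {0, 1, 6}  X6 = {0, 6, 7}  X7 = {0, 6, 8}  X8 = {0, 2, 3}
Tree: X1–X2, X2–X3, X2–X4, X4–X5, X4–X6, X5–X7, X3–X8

Every vertex of G appears in some bag (union = {0, 1, 2, 3, 4, 5, 6, 7, 8, 9}); every edge is covered by a bag; and for each vertex v the set of bags containing v is connected in the bag tree. The decomposition is therefore valid. The largest bag has 3 vertices, so the width is 2.

Yes; width 2.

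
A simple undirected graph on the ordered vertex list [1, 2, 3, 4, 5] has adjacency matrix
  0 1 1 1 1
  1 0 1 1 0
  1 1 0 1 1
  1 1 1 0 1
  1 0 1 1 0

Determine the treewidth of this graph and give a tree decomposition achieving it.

Every bag has size at most 4, so the width is 4 − 1 = 3 and tw(G) ≤ 3. For the lower bound, the 4 vertices {1, 2, 3, 4} are pairwise adjacent, and any tree decomposition puts a clique entirely inside one bag — forcing width ≥ 3. The upper and lower bounds meet at 3, so that is the treewidth.

Treewidth 3.
Bags: B1 = {1, 3, 4, 5}  B2 = {1, 2, 3, 4}
Tree: B1–B2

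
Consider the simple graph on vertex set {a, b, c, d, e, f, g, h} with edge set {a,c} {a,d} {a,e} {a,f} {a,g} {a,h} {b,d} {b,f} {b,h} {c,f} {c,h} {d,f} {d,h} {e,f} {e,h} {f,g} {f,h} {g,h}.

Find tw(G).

3

A width-3 tree decomposition is:
Bags: B1 = {a, c, f, h}  B2 = {a, e, f, h}  B3 = {a, d, f, h}  B4 = {a, f, g, h}  B5 = {b, d, f, h}
Tree: B1–B2, B1–B3, B2–B4, B3–B5
Each bag holds 4 vertices, so the decomposition has width 3, which upper-bounds the treewidth. On the other hand G contains the 4-clique {a, d, f, h}. A clique must lie in a single bag of any decomposition, so no decomposition can have width below 3. The upper and lower bounds meet at 3, so that is the treewidth.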